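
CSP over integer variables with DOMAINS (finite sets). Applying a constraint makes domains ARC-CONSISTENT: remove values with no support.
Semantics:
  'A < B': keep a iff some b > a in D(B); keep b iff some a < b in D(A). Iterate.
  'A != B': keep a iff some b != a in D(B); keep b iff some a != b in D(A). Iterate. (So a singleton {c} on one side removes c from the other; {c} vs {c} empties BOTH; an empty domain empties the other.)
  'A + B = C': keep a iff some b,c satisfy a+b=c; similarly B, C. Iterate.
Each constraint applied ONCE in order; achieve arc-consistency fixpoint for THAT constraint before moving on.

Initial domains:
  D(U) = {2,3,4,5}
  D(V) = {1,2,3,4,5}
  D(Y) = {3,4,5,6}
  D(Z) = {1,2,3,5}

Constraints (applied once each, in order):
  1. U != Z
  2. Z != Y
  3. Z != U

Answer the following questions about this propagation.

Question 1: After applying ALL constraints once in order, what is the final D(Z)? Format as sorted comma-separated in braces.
Answer: {1,2,3,5}

Derivation:
Constraint 1 (U != Z) on D(U)={2,3,4,5} D(Z)={1,2,3,5}: no change
Constraint 2 (Z != Y) on D(Z)={1,2,3,5} D(Y)={3,4,5,6}: no change
Constraint 3 (Z != U) on D(Z)={1,2,3,5} D(U)={2,3,4,5}: no change
So after all 3 constraints: D(Z) = {1,2,3,5}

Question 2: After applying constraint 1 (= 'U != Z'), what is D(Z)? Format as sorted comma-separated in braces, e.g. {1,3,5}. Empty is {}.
Answer: {1,2,3,5}

Derivation:
Constraint 1 (U != Z) on D(U)={2,3,4,5} D(Z)={1,2,3,5}: no change
So after constraint 1: D(Z) = {1,2,3,5}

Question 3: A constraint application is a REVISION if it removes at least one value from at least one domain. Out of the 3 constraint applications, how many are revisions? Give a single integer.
Constraint 1 (U != Z) on D(U)={2,3,4,5} D(Z)={1,2,3,5}: no change => not a revision
Constraint 2 (Z != Y) on D(Z)={1,2,3,5} D(Y)={3,4,5,6}: no change => not a revision
Constraint 3 (Z != U) on D(Z)={1,2,3,5} D(U)={2,3,4,5}: no change => not a revision
Total revisions = 0

Answer: 0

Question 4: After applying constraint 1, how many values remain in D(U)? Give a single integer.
Answer: 4

Derivation:
Constraint 1 (U != Z) on D(U)={2,3,4,5} D(Z)={1,2,3,5}: no change
So after constraint 1: D(U)={2,3,4,5}, size = 4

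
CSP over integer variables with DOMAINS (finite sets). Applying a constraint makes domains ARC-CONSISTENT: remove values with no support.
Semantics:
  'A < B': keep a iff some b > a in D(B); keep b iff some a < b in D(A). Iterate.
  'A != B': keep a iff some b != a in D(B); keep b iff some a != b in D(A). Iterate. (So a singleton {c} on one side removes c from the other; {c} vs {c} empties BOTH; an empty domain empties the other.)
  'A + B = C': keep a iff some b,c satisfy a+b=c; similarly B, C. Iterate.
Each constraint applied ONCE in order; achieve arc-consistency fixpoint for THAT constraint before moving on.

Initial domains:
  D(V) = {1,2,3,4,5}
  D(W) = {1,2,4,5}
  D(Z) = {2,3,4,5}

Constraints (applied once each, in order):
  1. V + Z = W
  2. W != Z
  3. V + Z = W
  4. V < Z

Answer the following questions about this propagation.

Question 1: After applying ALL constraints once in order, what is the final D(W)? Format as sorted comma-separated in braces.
Constraint 1 (V + Z = W) on D(V)={1,2,3,4,5} D(Z)={2,3,4,5} D(W)={1,2,4,5}: V {1,2,3,4,5}->{1,2,3}; Z {2,3,4,5}->{2,3,4}; W {1,2,4,5}->{4,5}
Constraint 2 (W != Z) on D(W)={4,5} D(Z)={2,3,4}: no change
Constraint 3 (V + Z = W) on D(V)={1,2,3} D(Z)={2,3,4} D(W)={4,5}: no change
Constraint 4 (V < Z) on D(V)={1,2,3} D(Z)={2,3,4}: no change
So after all 4 constraints: D(W) = {4,5}

Answer: {4,5}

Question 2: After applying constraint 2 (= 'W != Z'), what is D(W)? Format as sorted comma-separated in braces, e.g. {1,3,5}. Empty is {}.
Constraint 1 (V + Z = W) on D(V)={1,2,3,4,5} D(Z)={2,3,4,5} D(W)={1,2,4,5}: V {1,2,3,4,5}->{1,2,3}; Z {2,3,4,5}->{2,3,4}; W {1,2,4,5}->{4,5}
Constraint 2 (W != Z) on D(W)={4,5} D(Z)={2,3,4}: no change
So after constraint 2: D(W) = {4,5}

Answer: {4,5}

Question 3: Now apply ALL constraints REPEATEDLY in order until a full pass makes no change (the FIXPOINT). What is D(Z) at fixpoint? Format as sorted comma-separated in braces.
Answer: {2,3,4}

Derivation:
pass 0 (initial): D(Z)={2,3,4,5}
pass 1: V {1,2,3,4,5}->{1,2,3}; W {1,2,4,5}->{4,5}; Z {2,3,4,5}->{2,3,4}
pass 2: no change
Fixpoint after 2 passes: D(Z) = {2,3,4}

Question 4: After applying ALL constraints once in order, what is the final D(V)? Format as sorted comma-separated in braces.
Answer: {1,2,3}

Derivation:
Constraint 1 (V + Z = W) on D(V)={1,2,3,4,5} D(Z)={2,3,4,5} D(W)={1,2,4,5}: V {1,2,3,4,5}->{1,2,3}; Z {2,3,4,5}->{2,3,4}; W {1,2,4,5}->{4,5}
Constraint 2 (W != Z) on D(W)={4,5} D(Z)={2,3,4}: no change
Constraint 3 (V + Z = W) on D(V)={1,2,3} D(Z)={2,3,4} D(W)={4,5}: no change
Constraint 4 (V < Z) on D(V)={1,2,3} D(Z)={2,3,4}: no change
So after all 4 constraints: D(V) = {1,2,3}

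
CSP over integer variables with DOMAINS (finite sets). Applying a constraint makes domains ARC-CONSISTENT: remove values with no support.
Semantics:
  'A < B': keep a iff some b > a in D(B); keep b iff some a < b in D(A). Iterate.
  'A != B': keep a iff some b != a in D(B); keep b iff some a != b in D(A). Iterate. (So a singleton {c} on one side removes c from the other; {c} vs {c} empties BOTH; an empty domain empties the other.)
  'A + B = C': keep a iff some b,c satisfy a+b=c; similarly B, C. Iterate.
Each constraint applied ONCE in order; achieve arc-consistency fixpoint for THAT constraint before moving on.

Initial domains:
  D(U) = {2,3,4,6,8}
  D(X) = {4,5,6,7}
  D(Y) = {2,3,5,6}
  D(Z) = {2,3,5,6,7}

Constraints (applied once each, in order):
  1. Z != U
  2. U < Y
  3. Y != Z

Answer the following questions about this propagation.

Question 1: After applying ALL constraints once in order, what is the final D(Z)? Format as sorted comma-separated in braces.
Answer: {2,3,5,6,7}

Derivation:
Constraint 1 (Z != U) on D(Z)={2,3,5,6,7} D(U)={2,3,4,6,8}: no change
Constraint 2 (U < Y) on D(U)={2,3,4,6,8} D(Y)={2,3,5,6}: U {2,3,4,6,8}->{2,3,4}; Y {2,3,5,6}->{3,5,6}
Constraint 3 (Y != Z) on D(Y)={3,5,6} D(Z)={2,3,5,6,7}: no change
So after all 3 constraints: D(Z) = {2,3,5,6,7}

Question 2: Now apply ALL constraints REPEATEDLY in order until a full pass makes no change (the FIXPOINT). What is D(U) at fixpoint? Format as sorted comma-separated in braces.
pass 0 (initial): D(U)={2,3,4,6,8}
pass 1: U {2,3,4,6,8}->{2,3,4}; Y {2,3,5,6}->{3,5,6}
pass 2: no change
Fixpoint after 2 passes: D(U) = {2,3,4}

Answer: {2,3,4}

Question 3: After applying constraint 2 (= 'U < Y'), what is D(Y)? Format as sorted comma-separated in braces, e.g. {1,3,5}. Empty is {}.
Answer: {3,5,6}

Derivation:
Constraint 1 (Z != U) on D(Z)={2,3,5,6,7} D(U)={2,3,4,6,8}: no change
Constraint 2 (U < Y) on D(U)={2,3,4,6,8} D(Y)={2,3,5,6}: U {2,3,4,6,8}->{2,3,4}; Y {2,3,5,6}->{3,5,6}
So after constraint 2: D(Y) = {3,5,6}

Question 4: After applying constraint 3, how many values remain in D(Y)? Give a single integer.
Constraint 1 (Z != U) on D(Z)={2,3,5,6,7} D(U)={2,3,4,6,8}: no change
Constraint 2 (U < Y) on D(U)={2,3,4,6,8} D(Y)={2,3,5,6}: U {2,3,4,6,8}->{2,3,4}; Y {2,3,5,6}->{3,5,6}
Constraint 3 (Y != Z) on D(Y)={3,5,6} D(Z)={2,3,5,6,7}: no change
So after constraint 3: D(Y)={3,5,6}, size = 3

Answer: 3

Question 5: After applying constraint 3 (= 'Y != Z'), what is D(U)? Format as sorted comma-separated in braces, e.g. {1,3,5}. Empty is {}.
Answer: {2,3,4}

Derivation:
Constraint 1 (Z != U) on D(Z)={2,3,5,6,7} D(U)={2,3,4,6,8}: no change
Constraint 2 (U < Y) on D(U)={2,3,4,6,8} D(Y)={2,3,5,6}: U {2,3,4,6,8}->{2,3,4}; Y {2,3,5,6}->{3,5,6}
Constraint 3 (Y != Z) on D(Y)={3,5,6} D(Z)={2,3,5,6,7}: no change
So after constraint 3: D(U) = {2,3,4}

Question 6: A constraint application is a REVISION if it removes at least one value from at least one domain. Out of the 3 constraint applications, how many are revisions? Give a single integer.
Answer: 1

Derivation:
Constraint 1 (Z != U) on D(Z)={2,3,5,6,7} D(U)={2,3,4,6,8}: no change => not a revision
Constraint 2 (U < Y) on D(U)={2,3,4,6,8} D(Y)={2,3,5,6}: U {2,3,4,6,8}->{2,3,4}; Y {2,3,5,6}->{3,5,6} => REVISION
Constraint 3 (Y != Z) on D(Y)={3,5,6} D(Z)={2,3,5,6,7}: no change => not a revision
Total revisions = 1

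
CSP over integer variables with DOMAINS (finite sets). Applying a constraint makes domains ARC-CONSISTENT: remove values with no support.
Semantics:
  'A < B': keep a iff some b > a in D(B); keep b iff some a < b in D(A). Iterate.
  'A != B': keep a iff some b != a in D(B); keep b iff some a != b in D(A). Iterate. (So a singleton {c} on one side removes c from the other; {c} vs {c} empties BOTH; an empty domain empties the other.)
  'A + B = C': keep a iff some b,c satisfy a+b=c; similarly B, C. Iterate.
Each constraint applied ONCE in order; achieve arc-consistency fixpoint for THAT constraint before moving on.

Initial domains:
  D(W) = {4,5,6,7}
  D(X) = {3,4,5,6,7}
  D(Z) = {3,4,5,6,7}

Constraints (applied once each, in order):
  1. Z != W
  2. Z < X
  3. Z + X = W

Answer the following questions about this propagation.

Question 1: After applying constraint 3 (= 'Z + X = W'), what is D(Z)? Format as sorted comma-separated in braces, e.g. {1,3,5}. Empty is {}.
Answer: {3}

Derivation:
Constraint 1 (Z != W) on D(Z)={3,4,5,6,7} D(W)={4,5,6,7}: no change
Constraint 2 (Z < X) on D(Z)={3,4,5,6,7} D(X)={3,4,5,6,7}: Z {3,4,5,6,7}->{3,4,5,6}; X {3,4,5,6,7}->{4,5,6,7}
Constraint 3 (Z + X = W) on D(Z)={3,4,5,6} D(X)={4,5,6,7} D(W)={4,5,6,7}: Z {3,4,5,6}->{3}; X {4,5,6,7}->{4}; W {4,5,6,7}->{7}
So after constraint 3: D(Z) = {3}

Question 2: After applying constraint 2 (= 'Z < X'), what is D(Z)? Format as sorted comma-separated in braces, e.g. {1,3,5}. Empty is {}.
Constraint 1 (Z != W) on D(Z)={3,4,5,6,7} D(W)={4,5,6,7}: no change
Constraint 2 (Z < X) on D(Z)={3,4,5,6,7} D(X)={3,4,5,6,7}: Z {3,4,5,6,7}->{3,4,5,6}; X {3,4,5,6,7}->{4,5,6,7}
So after constraint 2: D(Z) = {3,4,5,6}

Answer: {3,4,5,6}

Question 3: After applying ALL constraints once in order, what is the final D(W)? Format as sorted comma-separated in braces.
Answer: {7}

Derivation:
Constraint 1 (Z != W) on D(Z)={3,4,5,6,7} D(W)={4,5,6,7}: no change
Constraint 2 (Z < X) on D(Z)={3,4,5,6,7} D(X)={3,4,5,6,7}: Z {3,4,5,6,7}->{3,4,5,6}; X {3,4,5,6,7}->{4,5,6,7}
Constraint 3 (Z + X = W) on D(Z)={3,4,5,6} D(X)={4,5,6,7} D(W)={4,5,6,7}: Z {3,4,5,6}->{3}; X {4,5,6,7}->{4}; W {4,5,6,7}->{7}
So after all 3 constraints: D(W) = {7}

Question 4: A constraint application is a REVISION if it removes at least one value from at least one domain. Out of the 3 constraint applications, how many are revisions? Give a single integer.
Answer: 2

Derivation:
Constraint 1 (Z != W) on D(Z)={3,4,5,6,7} D(W)={4,5,6,7}: no change => not a revision
Constraint 2 (Z < X) on D(Z)={3,4,5,6,7} D(X)={3,4,5,6,7}: Z {3,4,5,6,7}->{3,4,5,6}; X {3,4,5,6,7}->{4,5,6,7} => REVISION
Constraint 3 (Z + X = W) on D(Z)={3,4,5,6} D(X)={4,5,6,7} D(W)={4,5,6,7}: Z {3,4,5,6}->{3}; X {4,5,6,7}->{4}; W {4,5,6,7}->{7} => REVISION
Total revisions = 2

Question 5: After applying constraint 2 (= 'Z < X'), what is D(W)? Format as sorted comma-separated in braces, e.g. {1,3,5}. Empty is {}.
Constraint 1 (Z != W) on D(Z)={3,4,5,6,7} D(W)={4,5,6,7}: no change
Constraint 2 (Z < X) on D(Z)={3,4,5,6,7} D(X)={3,4,5,6,7}: Z {3,4,5,6,7}->{3,4,5,6}; X {3,4,5,6,7}->{4,5,6,7}
So after constraint 2: D(W) = {4,5,6,7}

Answer: {4,5,6,7}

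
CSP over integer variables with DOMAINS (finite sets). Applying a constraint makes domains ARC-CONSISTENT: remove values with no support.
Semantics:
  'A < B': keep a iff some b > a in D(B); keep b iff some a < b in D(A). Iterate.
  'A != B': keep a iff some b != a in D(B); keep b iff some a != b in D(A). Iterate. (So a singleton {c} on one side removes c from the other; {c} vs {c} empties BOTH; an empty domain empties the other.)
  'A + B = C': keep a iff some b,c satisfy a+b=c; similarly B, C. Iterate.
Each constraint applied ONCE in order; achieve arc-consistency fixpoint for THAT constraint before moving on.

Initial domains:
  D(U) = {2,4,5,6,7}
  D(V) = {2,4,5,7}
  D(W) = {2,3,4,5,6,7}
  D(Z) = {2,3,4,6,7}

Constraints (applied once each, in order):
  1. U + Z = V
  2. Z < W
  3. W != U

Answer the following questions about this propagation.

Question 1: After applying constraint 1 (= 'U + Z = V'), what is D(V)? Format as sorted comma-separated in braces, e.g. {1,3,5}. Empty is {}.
Constraint 1 (U + Z = V) on D(U)={2,4,5,6,7} D(Z)={2,3,4,6,7} D(V)={2,4,5,7}: U {2,4,5,6,7}->{2,4,5}; Z {2,3,4,6,7}->{2,3}; V {2,4,5,7}->{4,5,7}
So after constraint 1: D(V) = {4,5,7}

Answer: {4,5,7}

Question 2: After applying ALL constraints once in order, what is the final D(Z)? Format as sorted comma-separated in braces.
Constraint 1 (U + Z = V) on D(U)={2,4,5,6,7} D(Z)={2,3,4,6,7} D(V)={2,4,5,7}: U {2,4,5,6,7}->{2,4,5}; Z {2,3,4,6,7}->{2,3}; V {2,4,5,7}->{4,5,7}
Constraint 2 (Z < W) on D(Z)={2,3} D(W)={2,3,4,5,6,7}: W {2,3,4,5,6,7}->{3,4,5,6,7}
Constraint 3 (W != U) on D(W)={3,4,5,6,7} D(U)={2,4,5}: no change
So after all 3 constraints: D(Z) = {2,3}

Answer: {2,3}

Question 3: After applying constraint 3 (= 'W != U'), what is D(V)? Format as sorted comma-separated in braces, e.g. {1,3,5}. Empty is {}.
Answer: {4,5,7}

Derivation:
Constraint 1 (U + Z = V) on D(U)={2,4,5,6,7} D(Z)={2,3,4,6,7} D(V)={2,4,5,7}: U {2,4,5,6,7}->{2,4,5}; Z {2,3,4,6,7}->{2,3}; V {2,4,5,7}->{4,5,7}
Constraint 2 (Z < W) on D(Z)={2,3} D(W)={2,3,4,5,6,7}: W {2,3,4,5,6,7}->{3,4,5,6,7}
Constraint 3 (W != U) on D(W)={3,4,5,6,7} D(U)={2,4,5}: no change
So after constraint 3: D(V) = {4,5,7}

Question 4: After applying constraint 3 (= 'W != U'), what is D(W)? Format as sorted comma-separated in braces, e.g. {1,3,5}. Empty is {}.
Constraint 1 (U + Z = V) on D(U)={2,4,5,6,7} D(Z)={2,3,4,6,7} D(V)={2,4,5,7}: U {2,4,5,6,7}->{2,4,5}; Z {2,3,4,6,7}->{2,3}; V {2,4,5,7}->{4,5,7}
Constraint 2 (Z < W) on D(Z)={2,3} D(W)={2,3,4,5,6,7}: W {2,3,4,5,6,7}->{3,4,5,6,7}
Constraint 3 (W != U) on D(W)={3,4,5,6,7} D(U)={2,4,5}: no change
So after constraint 3: D(W) = {3,4,5,6,7}

Answer: {3,4,5,6,7}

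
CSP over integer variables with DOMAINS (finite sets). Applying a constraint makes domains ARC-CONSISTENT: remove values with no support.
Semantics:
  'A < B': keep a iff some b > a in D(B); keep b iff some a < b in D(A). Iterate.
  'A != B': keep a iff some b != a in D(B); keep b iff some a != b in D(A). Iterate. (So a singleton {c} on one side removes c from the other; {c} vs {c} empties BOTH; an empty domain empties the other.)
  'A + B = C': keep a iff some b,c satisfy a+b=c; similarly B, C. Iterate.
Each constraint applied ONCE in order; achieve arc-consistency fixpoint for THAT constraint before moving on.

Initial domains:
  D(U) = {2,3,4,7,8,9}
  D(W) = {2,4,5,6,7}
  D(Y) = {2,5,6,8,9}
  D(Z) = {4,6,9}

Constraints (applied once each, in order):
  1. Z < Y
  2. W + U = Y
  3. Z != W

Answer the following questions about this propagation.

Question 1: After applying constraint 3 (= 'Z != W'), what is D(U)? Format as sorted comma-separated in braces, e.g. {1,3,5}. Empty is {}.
Constraint 1 (Z < Y) on D(Z)={4,6,9} D(Y)={2,5,6,8,9}: Z {4,6,9}->{4,6}; Y {2,5,6,8,9}->{5,6,8,9}
Constraint 2 (W + U = Y) on D(W)={2,4,5,6,7} D(U)={2,3,4,7,8,9} D(Y)={5,6,8,9}: U {2,3,4,7,8,9}->{2,3,4,7}
Constraint 3 (Z != W) on D(Z)={4,6} D(W)={2,4,5,6,7}: no change
So after constraint 3: D(U) = {2,3,4,7}

Answer: {2,3,4,7}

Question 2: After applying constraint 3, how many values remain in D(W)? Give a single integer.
Constraint 1 (Z < Y) on D(Z)={4,6,9} D(Y)={2,5,6,8,9}: Z {4,6,9}->{4,6}; Y {2,5,6,8,9}->{5,6,8,9}
Constraint 2 (W + U = Y) on D(W)={2,4,5,6,7} D(U)={2,3,4,7,8,9} D(Y)={5,6,8,9}: U {2,3,4,7,8,9}->{2,3,4,7}
Constraint 3 (Z != W) on D(Z)={4,6} D(W)={2,4,5,6,7}: no change
So after constraint 3: D(W)={2,4,5,6,7}, size = 5

Answer: 5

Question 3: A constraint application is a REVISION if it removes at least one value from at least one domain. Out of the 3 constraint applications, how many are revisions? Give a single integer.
Constraint 1 (Z < Y) on D(Z)={4,6,9} D(Y)={2,5,6,8,9}: Z {4,6,9}->{4,6}; Y {2,5,6,8,9}->{5,6,8,9} => REVISION
Constraint 2 (W + U = Y) on D(W)={2,4,5,6,7} D(U)={2,3,4,7,8,9} D(Y)={5,6,8,9}: U {2,3,4,7,8,9}->{2,3,4,7} => REVISION
Constraint 3 (Z != W) on D(Z)={4,6} D(W)={2,4,5,6,7}: no change => not a revision
Total revisions = 2

Answer: 2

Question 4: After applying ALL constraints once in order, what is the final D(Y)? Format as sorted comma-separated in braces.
Constraint 1 (Z < Y) on D(Z)={4,6,9} D(Y)={2,5,6,8,9}: Z {4,6,9}->{4,6}; Y {2,5,6,8,9}->{5,6,8,9}
Constraint 2 (W + U = Y) on D(W)={2,4,5,6,7} D(U)={2,3,4,7,8,9} D(Y)={5,6,8,9}: U {2,3,4,7,8,9}->{2,3,4,7}
Constraint 3 (Z != W) on D(Z)={4,6} D(W)={2,4,5,6,7}: no change
So after all 3 constraints: D(Y) = {5,6,8,9}

Answer: {5,6,8,9}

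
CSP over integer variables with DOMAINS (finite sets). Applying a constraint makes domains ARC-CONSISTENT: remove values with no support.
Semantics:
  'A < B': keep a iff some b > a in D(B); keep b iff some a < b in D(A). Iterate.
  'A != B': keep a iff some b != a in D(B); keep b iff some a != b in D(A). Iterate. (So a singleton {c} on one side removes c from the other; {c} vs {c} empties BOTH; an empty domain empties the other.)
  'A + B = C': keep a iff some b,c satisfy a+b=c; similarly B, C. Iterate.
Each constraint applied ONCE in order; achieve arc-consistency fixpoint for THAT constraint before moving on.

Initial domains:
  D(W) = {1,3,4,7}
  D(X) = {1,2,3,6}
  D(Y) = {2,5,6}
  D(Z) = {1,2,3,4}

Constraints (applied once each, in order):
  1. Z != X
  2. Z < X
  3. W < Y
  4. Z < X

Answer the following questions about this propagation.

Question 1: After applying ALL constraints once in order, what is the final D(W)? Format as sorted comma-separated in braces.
Constraint 1 (Z != X) on D(Z)={1,2,3,4} D(X)={1,2,3,6}: no change
Constraint 2 (Z < X) on D(Z)={1,2,3,4} D(X)={1,2,3,6}: X {1,2,3,6}->{2,3,6}
Constraint 3 (W < Y) on D(W)={1,3,4,7} D(Y)={2,5,6}: W {1,3,4,7}->{1,3,4}
Constraint 4 (Z < X) on D(Z)={1,2,3,4} D(X)={2,3,6}: no change
So after all 4 constraints: D(W) = {1,3,4}

Answer: {1,3,4}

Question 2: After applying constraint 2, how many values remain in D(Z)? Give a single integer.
Constraint 1 (Z != X) on D(Z)={1,2,3,4} D(X)={1,2,3,6}: no change
Constraint 2 (Z < X) on D(Z)={1,2,3,4} D(X)={1,2,3,6}: X {1,2,3,6}->{2,3,6}
So after constraint 2: D(Z)={1,2,3,4}, size = 4

Answer: 4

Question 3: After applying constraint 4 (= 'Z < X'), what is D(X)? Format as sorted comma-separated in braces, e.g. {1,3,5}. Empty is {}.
Answer: {2,3,6}

Derivation:
Constraint 1 (Z != X) on D(Z)={1,2,3,4} D(X)={1,2,3,6}: no change
Constraint 2 (Z < X) on D(Z)={1,2,3,4} D(X)={1,2,3,6}: X {1,2,3,6}->{2,3,6}
Constraint 3 (W < Y) on D(W)={1,3,4,7} D(Y)={2,5,6}: W {1,3,4,7}->{1,3,4}
Constraint 4 (Z < X) on D(Z)={1,2,3,4} D(X)={2,3,6}: no change
So after constraint 4: D(X) = {2,3,6}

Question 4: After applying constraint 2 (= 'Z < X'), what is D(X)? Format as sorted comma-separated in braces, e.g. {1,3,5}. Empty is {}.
Constraint 1 (Z != X) on D(Z)={1,2,3,4} D(X)={1,2,3,6}: no change
Constraint 2 (Z < X) on D(Z)={1,2,3,4} D(X)={1,2,3,6}: X {1,2,3,6}->{2,3,6}
So after constraint 2: D(X) = {2,3,6}

Answer: {2,3,6}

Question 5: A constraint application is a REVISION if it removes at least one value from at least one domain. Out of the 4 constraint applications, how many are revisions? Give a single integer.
Constraint 1 (Z != X) on D(Z)={1,2,3,4} D(X)={1,2,3,6}: no change => not a revision
Constraint 2 (Z < X) on D(Z)={1,2,3,4} D(X)={1,2,3,6}: X {1,2,3,6}->{2,3,6} => REVISION
Constraint 3 (W < Y) on D(W)={1,3,4,7} D(Y)={2,5,6}: W {1,3,4,7}->{1,3,4} => REVISION
Constraint 4 (Z < X) on D(Z)={1,2,3,4} D(X)={2,3,6}: no change => not a revision
Total revisions = 2

Answer: 2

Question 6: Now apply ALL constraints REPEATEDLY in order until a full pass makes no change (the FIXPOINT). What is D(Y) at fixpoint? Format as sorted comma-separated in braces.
Answer: {2,5,6}

Derivation:
pass 0 (initial): D(Y)={2,5,6}
pass 1: W {1,3,4,7}->{1,3,4}; X {1,2,3,6}->{2,3,6}
pass 2: no change
Fixpoint after 2 passes: D(Y) = {2,5,6}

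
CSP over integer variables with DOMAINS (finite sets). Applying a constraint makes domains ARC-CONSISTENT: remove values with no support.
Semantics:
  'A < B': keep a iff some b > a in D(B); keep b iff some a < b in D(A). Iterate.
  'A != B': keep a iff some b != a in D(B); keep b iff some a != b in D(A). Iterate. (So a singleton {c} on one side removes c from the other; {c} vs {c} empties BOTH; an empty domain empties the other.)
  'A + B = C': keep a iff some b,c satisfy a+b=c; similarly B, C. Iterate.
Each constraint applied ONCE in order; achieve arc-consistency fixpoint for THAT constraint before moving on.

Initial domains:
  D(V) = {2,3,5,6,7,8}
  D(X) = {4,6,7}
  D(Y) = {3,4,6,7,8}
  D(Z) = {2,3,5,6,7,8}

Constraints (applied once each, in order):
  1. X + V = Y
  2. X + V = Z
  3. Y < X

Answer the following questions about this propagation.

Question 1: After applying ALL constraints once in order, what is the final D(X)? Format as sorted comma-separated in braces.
Answer: {}

Derivation:
Constraint 1 (X + V = Y) on D(X)={4,6,7} D(V)={2,3,5,6,7,8} D(Y)={3,4,6,7,8}: X {4,6,7}->{4,6}; V {2,3,5,6,7,8}->{2,3}; Y {3,4,6,7,8}->{6,7,8}
Constraint 2 (X + V = Z) on D(X)={4,6} D(V)={2,3} D(Z)={2,3,5,6,7,8}: Z {2,3,5,6,7,8}->{6,7,8}
Constraint 3 (Y < X) on D(Y)={6,7,8} D(X)={4,6}: Y {6,7,8}->{}; X {4,6}->{}
So after all 3 constraints: D(X) = {}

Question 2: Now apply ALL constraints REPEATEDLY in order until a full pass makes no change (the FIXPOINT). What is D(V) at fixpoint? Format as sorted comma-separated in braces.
pass 0 (initial): D(V)={2,3,5,6,7,8}
pass 1: V {2,3,5,6,7,8}->{2,3}; X {4,6,7}->{}; Y {3,4,6,7,8}->{}; Z {2,3,5,6,7,8}->{6,7,8}
pass 2: V {2,3}->{}; Z {6,7,8}->{}
pass 3: no change
Fixpoint after 3 passes: D(V) = {}

Answer: {}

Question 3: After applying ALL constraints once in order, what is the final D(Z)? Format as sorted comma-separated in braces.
Answer: {6,7,8}

Derivation:
Constraint 1 (X + V = Y) on D(X)={4,6,7} D(V)={2,3,5,6,7,8} D(Y)={3,4,6,7,8}: X {4,6,7}->{4,6}; V {2,3,5,6,7,8}->{2,3}; Y {3,4,6,7,8}->{6,7,8}
Constraint 2 (X + V = Z) on D(X)={4,6} D(V)={2,3} D(Z)={2,3,5,6,7,8}: Z {2,3,5,6,7,8}->{6,7,8}
Constraint 3 (Y < X) on D(Y)={6,7,8} D(X)={4,6}: Y {6,7,8}->{}; X {4,6}->{}
So after all 3 constraints: D(Z) = {6,7,8}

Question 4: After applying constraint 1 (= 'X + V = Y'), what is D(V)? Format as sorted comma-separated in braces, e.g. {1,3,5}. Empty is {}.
Constraint 1 (X + V = Y) on D(X)={4,6,7} D(V)={2,3,5,6,7,8} D(Y)={3,4,6,7,8}: X {4,6,7}->{4,6}; V {2,3,5,6,7,8}->{2,3}; Y {3,4,6,7,8}->{6,7,8}
So after constraint 1: D(V) = {2,3}

Answer: {2,3}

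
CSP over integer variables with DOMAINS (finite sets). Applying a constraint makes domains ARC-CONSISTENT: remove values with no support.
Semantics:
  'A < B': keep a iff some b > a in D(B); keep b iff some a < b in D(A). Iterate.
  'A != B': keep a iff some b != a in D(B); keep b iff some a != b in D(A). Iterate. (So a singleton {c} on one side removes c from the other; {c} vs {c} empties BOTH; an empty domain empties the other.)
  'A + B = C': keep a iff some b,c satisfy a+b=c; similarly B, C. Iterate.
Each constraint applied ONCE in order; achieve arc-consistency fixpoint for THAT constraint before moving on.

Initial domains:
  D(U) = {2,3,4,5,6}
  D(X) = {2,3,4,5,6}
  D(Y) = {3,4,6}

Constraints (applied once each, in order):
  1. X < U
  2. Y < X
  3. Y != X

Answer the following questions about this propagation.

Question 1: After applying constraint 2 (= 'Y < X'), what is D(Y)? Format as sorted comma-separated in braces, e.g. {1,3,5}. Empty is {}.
Constraint 1 (X < U) on D(X)={2,3,4,5,6} D(U)={2,3,4,5,6}: X {2,3,4,5,6}->{2,3,4,5}; U {2,3,4,5,6}->{3,4,5,6}
Constraint 2 (Y < X) on D(Y)={3,4,6} D(X)={2,3,4,5}: Y {3,4,6}->{3,4}; X {2,3,4,5}->{4,5}
So after constraint 2: D(Y) = {3,4}

Answer: {3,4}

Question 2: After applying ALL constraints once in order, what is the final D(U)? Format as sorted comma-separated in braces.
Constraint 1 (X < U) on D(X)={2,3,4,5,6} D(U)={2,3,4,5,6}: X {2,3,4,5,6}->{2,3,4,5}; U {2,3,4,5,6}->{3,4,5,6}
Constraint 2 (Y < X) on D(Y)={3,4,6} D(X)={2,3,4,5}: Y {3,4,6}->{3,4}; X {2,3,4,5}->{4,5}
Constraint 3 (Y != X) on D(Y)={3,4} D(X)={4,5}: no change
So after all 3 constraints: D(U) = {3,4,5,6}

Answer: {3,4,5,6}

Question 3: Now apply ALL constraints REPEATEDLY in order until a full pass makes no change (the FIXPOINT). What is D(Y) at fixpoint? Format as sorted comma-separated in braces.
pass 0 (initial): D(Y)={3,4,6}
pass 1: U {2,3,4,5,6}->{3,4,5,6}; X {2,3,4,5,6}->{4,5}; Y {3,4,6}->{3,4}
pass 2: U {3,4,5,6}->{5,6}
pass 3: no change
Fixpoint after 3 passes: D(Y) = {3,4}

Answer: {3,4}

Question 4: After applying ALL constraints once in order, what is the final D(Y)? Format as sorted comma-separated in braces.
Constraint 1 (X < U) on D(X)={2,3,4,5,6} D(U)={2,3,4,5,6}: X {2,3,4,5,6}->{2,3,4,5}; U {2,3,4,5,6}->{3,4,5,6}
Constraint 2 (Y < X) on D(Y)={3,4,6} D(X)={2,3,4,5}: Y {3,4,6}->{3,4}; X {2,3,4,5}->{4,5}
Constraint 3 (Y != X) on D(Y)={3,4} D(X)={4,5}: no change
So after all 3 constraints: D(Y) = {3,4}

Answer: {3,4}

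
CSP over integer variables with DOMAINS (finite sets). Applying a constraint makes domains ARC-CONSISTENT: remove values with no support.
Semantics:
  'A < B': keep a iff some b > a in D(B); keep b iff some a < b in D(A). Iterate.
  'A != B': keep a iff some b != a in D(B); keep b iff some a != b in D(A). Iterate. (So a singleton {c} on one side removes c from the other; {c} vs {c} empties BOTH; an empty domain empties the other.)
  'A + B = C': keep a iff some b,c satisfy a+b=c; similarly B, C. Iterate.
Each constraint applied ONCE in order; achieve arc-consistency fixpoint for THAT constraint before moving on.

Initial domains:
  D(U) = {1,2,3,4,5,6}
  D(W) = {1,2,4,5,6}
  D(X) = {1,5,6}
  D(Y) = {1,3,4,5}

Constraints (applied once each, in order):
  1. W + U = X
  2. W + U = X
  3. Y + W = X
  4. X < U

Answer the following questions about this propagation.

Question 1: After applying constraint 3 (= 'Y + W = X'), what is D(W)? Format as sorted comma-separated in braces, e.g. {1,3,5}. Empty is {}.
Answer: {1,2,4,5}

Derivation:
Constraint 1 (W + U = X) on D(W)={1,2,4,5,6} D(U)={1,2,3,4,5,6} D(X)={1,5,6}: W {1,2,4,5,6}->{1,2,4,5}; U {1,2,3,4,5,6}->{1,2,3,4,5}; X {1,5,6}->{5,6}
Constraint 2 (W + U = X) on D(W)={1,2,4,5} D(U)={1,2,3,4,5} D(X)={5,6}: no change
Constraint 3 (Y + W = X) on D(Y)={1,3,4,5} D(W)={1,2,4,5} D(X)={5,6}: no change
So after constraint 3: D(W) = {1,2,4,5}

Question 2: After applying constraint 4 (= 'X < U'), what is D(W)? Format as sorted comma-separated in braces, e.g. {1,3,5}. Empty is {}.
Constraint 1 (W + U = X) on D(W)={1,2,4,5,6} D(U)={1,2,3,4,5,6} D(X)={1,5,6}: W {1,2,4,5,6}->{1,2,4,5}; U {1,2,3,4,5,6}->{1,2,3,4,5}; X {1,5,6}->{5,6}
Constraint 2 (W + U = X) on D(W)={1,2,4,5} D(U)={1,2,3,4,5} D(X)={5,6}: no change
Constraint 3 (Y + W = X) on D(Y)={1,3,4,5} D(W)={1,2,4,5} D(X)={5,6}: no change
Constraint 4 (X < U) on D(X)={5,6} D(U)={1,2,3,4,5}: X {5,6}->{}; U {1,2,3,4,5}->{}
So after constraint 4: D(W) = {1,2,4,5}

Answer: {1,2,4,5}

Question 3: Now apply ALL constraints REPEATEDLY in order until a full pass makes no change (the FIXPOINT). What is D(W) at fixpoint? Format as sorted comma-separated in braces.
pass 0 (initial): D(W)={1,2,4,5,6}
pass 1: U {1,2,3,4,5,6}->{}; W {1,2,4,5,6}->{1,2,4,5}; X {1,5,6}->{}
pass 2: W {1,2,4,5}->{}; Y {1,3,4,5}->{}
pass 3: no change
Fixpoint after 3 passes: D(W) = {}

Answer: {}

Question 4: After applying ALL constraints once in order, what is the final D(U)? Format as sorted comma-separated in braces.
Constraint 1 (W + U = X) on D(W)={1,2,4,5,6} D(U)={1,2,3,4,5,6} D(X)={1,5,6}: W {1,2,4,5,6}->{1,2,4,5}; U {1,2,3,4,5,6}->{1,2,3,4,5}; X {1,5,6}->{5,6}
Constraint 2 (W + U = X) on D(W)={1,2,4,5} D(U)={1,2,3,4,5} D(X)={5,6}: no change
Constraint 3 (Y + W = X) on D(Y)={1,3,4,5} D(W)={1,2,4,5} D(X)={5,6}: no change
Constraint 4 (X < U) on D(X)={5,6} D(U)={1,2,3,4,5}: X {5,6}->{}; U {1,2,3,4,5}->{}
So after all 4 constraints: D(U) = {}

Answer: {}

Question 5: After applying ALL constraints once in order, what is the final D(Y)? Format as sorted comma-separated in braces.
Constraint 1 (W + U = X) on D(W)={1,2,4,5,6} D(U)={1,2,3,4,5,6} D(X)={1,5,6}: W {1,2,4,5,6}->{1,2,4,5}; U {1,2,3,4,5,6}->{1,2,3,4,5}; X {1,5,6}->{5,6}
Constraint 2 (W + U = X) on D(W)={1,2,4,5} D(U)={1,2,3,4,5} D(X)={5,6}: no change
Constraint 3 (Y + W = X) on D(Y)={1,3,4,5} D(W)={1,2,4,5} D(X)={5,6}: no change
Constraint 4 (X < U) on D(X)={5,6} D(U)={1,2,3,4,5}: X {5,6}->{}; U {1,2,3,4,5}->{}
So after all 4 constraints: D(Y) = {1,3,4,5}

Answer: {1,3,4,5}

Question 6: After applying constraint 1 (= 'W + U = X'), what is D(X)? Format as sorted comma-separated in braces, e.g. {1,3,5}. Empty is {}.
Constraint 1 (W + U = X) on D(W)={1,2,4,5,6} D(U)={1,2,3,4,5,6} D(X)={1,5,6}: W {1,2,4,5,6}->{1,2,4,5}; U {1,2,3,4,5,6}->{1,2,3,4,5}; X {1,5,6}->{5,6}
So after constraint 1: D(X) = {5,6}

Answer: {5,6}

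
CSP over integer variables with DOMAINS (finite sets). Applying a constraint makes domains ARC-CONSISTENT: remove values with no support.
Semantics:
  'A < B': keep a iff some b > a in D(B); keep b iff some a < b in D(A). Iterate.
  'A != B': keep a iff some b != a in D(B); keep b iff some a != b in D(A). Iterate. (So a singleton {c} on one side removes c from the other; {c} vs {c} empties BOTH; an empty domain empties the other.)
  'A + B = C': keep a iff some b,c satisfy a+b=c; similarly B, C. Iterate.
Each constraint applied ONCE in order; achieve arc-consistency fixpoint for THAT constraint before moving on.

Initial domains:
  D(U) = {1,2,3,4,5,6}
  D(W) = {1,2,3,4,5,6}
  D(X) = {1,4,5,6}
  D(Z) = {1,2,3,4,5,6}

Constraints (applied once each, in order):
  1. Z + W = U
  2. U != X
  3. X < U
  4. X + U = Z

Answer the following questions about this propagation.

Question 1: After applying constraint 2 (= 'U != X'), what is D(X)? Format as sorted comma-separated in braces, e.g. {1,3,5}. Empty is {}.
Answer: {1,4,5,6}

Derivation:
Constraint 1 (Z + W = U) on D(Z)={1,2,3,4,5,6} D(W)={1,2,3,4,5,6} D(U)={1,2,3,4,5,6}: Z {1,2,3,4,5,6}->{1,2,3,4,5}; W {1,2,3,4,5,6}->{1,2,3,4,5}; U {1,2,3,4,5,6}->{2,3,4,5,6}
Constraint 2 (U != X) on D(U)={2,3,4,5,6} D(X)={1,4,5,6}: no change
So after constraint 2: D(X) = {1,4,5,6}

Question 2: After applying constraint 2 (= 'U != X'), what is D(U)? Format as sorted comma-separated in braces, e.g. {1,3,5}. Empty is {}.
Answer: {2,3,4,5,6}

Derivation:
Constraint 1 (Z + W = U) on D(Z)={1,2,3,4,5,6} D(W)={1,2,3,4,5,6} D(U)={1,2,3,4,5,6}: Z {1,2,3,4,5,6}->{1,2,3,4,5}; W {1,2,3,4,5,6}->{1,2,3,4,5}; U {1,2,3,4,5,6}->{2,3,4,5,6}
Constraint 2 (U != X) on D(U)={2,3,4,5,6} D(X)={1,4,5,6}: no change
So after constraint 2: D(U) = {2,3,4,5,6}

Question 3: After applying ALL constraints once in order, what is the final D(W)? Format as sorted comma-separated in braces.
Constraint 1 (Z + W = U) on D(Z)={1,2,3,4,5,6} D(W)={1,2,3,4,5,6} D(U)={1,2,3,4,5,6}: Z {1,2,3,4,5,6}->{1,2,3,4,5}; W {1,2,3,4,5,6}->{1,2,3,4,5}; U {1,2,3,4,5,6}->{2,3,4,5,6}
Constraint 2 (U != X) on D(U)={2,3,4,5,6} D(X)={1,4,5,6}: no change
Constraint 3 (X < U) on D(X)={1,4,5,6} D(U)={2,3,4,5,6}: X {1,4,5,6}->{1,4,5}
Constraint 4 (X + U = Z) on D(X)={1,4,5} D(U)={2,3,4,5,6} D(Z)={1,2,3,4,5}: X {1,4,5}->{1}; U {2,3,4,5,6}->{2,3,4}; Z {1,2,3,4,5}->{3,4,5}
So after all 4 constraints: D(W) = {1,2,3,4,5}

Answer: {1,2,3,4,5}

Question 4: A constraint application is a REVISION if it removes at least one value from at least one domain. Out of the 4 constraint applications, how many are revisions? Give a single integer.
Constraint 1 (Z + W = U) on D(Z)={1,2,3,4,5,6} D(W)={1,2,3,4,5,6} D(U)={1,2,3,4,5,6}: Z {1,2,3,4,5,6}->{1,2,3,4,5}; W {1,2,3,4,5,6}->{1,2,3,4,5}; U {1,2,3,4,5,6}->{2,3,4,5,6} => REVISION
Constraint 2 (U != X) on D(U)={2,3,4,5,6} D(X)={1,4,5,6}: no change => not a revision
Constraint 3 (X < U) on D(X)={1,4,5,6} D(U)={2,3,4,5,6}: X {1,4,5,6}->{1,4,5} => REVISION
Constraint 4 (X + U = Z) on D(X)={1,4,5} D(U)={2,3,4,5,6} D(Z)={1,2,3,4,5}: X {1,4,5}->{1}; U {2,3,4,5,6}->{2,3,4}; Z {1,2,3,4,5}->{3,4,5} => REVISION
Total revisions = 3

Answer: 3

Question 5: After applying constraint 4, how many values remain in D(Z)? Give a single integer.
Answer: 3

Derivation:
Constraint 1 (Z + W = U) on D(Z)={1,2,3,4,5,6} D(W)={1,2,3,4,5,6} D(U)={1,2,3,4,5,6}: Z {1,2,3,4,5,6}->{1,2,3,4,5}; W {1,2,3,4,5,6}->{1,2,3,4,5}; U {1,2,3,4,5,6}->{2,3,4,5,6}
Constraint 2 (U != X) on D(U)={2,3,4,5,6} D(X)={1,4,5,6}: no change
Constraint 3 (X < U) on D(X)={1,4,5,6} D(U)={2,3,4,5,6}: X {1,4,5,6}->{1,4,5}
Constraint 4 (X + U = Z) on D(X)={1,4,5} D(U)={2,3,4,5,6} D(Z)={1,2,3,4,5}: X {1,4,5}->{1}; U {2,3,4,5,6}->{2,3,4}; Z {1,2,3,4,5}->{3,4,5}
So after constraint 4: D(Z)={3,4,5}, size = 3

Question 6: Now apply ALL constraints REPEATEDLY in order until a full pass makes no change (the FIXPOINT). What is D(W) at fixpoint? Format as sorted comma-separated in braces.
pass 0 (initial): D(W)={1,2,3,4,5,6}
pass 1: U {1,2,3,4,5,6}->{2,3,4}; W {1,2,3,4,5,6}->{1,2,3,4,5}; X {1,4,5,6}->{1}; Z {1,2,3,4,5,6}->{3,4,5}
pass 2: U {2,3,4}->{}; W {1,2,3,4,5}->{1}; X {1}->{}; Z {3,4,5}->{}
pass 3: W {1}->{}
pass 4: no change
Fixpoint after 4 passes: D(W) = {}

Answer: {}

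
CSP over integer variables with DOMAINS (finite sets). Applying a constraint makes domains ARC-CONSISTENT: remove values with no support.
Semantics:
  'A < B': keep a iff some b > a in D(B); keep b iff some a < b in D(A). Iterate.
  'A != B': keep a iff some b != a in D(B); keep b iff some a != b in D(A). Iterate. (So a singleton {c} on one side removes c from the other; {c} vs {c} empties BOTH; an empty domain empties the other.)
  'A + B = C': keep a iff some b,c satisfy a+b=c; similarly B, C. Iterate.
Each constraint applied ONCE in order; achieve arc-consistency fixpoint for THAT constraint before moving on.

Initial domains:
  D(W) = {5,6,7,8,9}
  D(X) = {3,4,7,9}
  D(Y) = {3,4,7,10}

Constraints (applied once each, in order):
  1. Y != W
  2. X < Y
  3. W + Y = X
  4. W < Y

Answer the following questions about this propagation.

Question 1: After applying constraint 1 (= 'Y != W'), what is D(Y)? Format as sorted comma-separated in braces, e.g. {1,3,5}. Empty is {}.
Answer: {3,4,7,10}

Derivation:
Constraint 1 (Y != W) on D(Y)={3,4,7,10} D(W)={5,6,7,8,9}: no change
So after constraint 1: D(Y) = {3,4,7,10}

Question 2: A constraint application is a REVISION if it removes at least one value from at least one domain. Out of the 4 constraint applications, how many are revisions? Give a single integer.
Constraint 1 (Y != W) on D(Y)={3,4,7,10} D(W)={5,6,7,8,9}: no change => not a revision
Constraint 2 (X < Y) on D(X)={3,4,7,9} D(Y)={3,4,7,10}: Y {3,4,7,10}->{4,7,10} => REVISION
Constraint 3 (W + Y = X) on D(W)={5,6,7,8,9} D(Y)={4,7,10} D(X)={3,4,7,9}: W {5,6,7,8,9}->{5}; Y {4,7,10}->{4}; X {3,4,7,9}->{9} => REVISION
Constraint 4 (W < Y) on D(W)={5} D(Y)={4}: W {5}->{}; Y {4}->{} => REVISION
Total revisions = 3

Answer: 3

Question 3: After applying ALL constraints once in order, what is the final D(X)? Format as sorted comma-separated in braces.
Answer: {9}

Derivation:
Constraint 1 (Y != W) on D(Y)={3,4,7,10} D(W)={5,6,7,8,9}: no change
Constraint 2 (X < Y) on D(X)={3,4,7,9} D(Y)={3,4,7,10}: Y {3,4,7,10}->{4,7,10}
Constraint 3 (W + Y = X) on D(W)={5,6,7,8,9} D(Y)={4,7,10} D(X)={3,4,7,9}: W {5,6,7,8,9}->{5}; Y {4,7,10}->{4}; X {3,4,7,9}->{9}
Constraint 4 (W < Y) on D(W)={5} D(Y)={4}: W {5}->{}; Y {4}->{}
So after all 4 constraints: D(X) = {9}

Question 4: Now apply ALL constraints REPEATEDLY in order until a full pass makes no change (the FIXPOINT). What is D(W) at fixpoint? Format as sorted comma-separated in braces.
Answer: {}

Derivation:
pass 0 (initial): D(W)={5,6,7,8,9}
pass 1: W {5,6,7,8,9}->{}; X {3,4,7,9}->{9}; Y {3,4,7,10}->{}
pass 2: X {9}->{}
pass 3: no change
Fixpoint after 3 passes: D(W) = {}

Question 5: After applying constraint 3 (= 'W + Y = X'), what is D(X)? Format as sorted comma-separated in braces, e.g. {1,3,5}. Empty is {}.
Answer: {9}

Derivation:
Constraint 1 (Y != W) on D(Y)={3,4,7,10} D(W)={5,6,7,8,9}: no change
Constraint 2 (X < Y) on D(X)={3,4,7,9} D(Y)={3,4,7,10}: Y {3,4,7,10}->{4,7,10}
Constraint 3 (W + Y = X) on D(W)={5,6,7,8,9} D(Y)={4,7,10} D(X)={3,4,7,9}: W {5,6,7,8,9}->{5}; Y {4,7,10}->{4}; X {3,4,7,9}->{9}
So after constraint 3: D(X) = {9}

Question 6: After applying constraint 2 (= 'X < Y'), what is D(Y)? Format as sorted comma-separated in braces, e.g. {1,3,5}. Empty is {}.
Answer: {4,7,10}

Derivation:
Constraint 1 (Y != W) on D(Y)={3,4,7,10} D(W)={5,6,7,8,9}: no change
Constraint 2 (X < Y) on D(X)={3,4,7,9} D(Y)={3,4,7,10}: Y {3,4,7,10}->{4,7,10}
So after constraint 2: D(Y) = {4,7,10}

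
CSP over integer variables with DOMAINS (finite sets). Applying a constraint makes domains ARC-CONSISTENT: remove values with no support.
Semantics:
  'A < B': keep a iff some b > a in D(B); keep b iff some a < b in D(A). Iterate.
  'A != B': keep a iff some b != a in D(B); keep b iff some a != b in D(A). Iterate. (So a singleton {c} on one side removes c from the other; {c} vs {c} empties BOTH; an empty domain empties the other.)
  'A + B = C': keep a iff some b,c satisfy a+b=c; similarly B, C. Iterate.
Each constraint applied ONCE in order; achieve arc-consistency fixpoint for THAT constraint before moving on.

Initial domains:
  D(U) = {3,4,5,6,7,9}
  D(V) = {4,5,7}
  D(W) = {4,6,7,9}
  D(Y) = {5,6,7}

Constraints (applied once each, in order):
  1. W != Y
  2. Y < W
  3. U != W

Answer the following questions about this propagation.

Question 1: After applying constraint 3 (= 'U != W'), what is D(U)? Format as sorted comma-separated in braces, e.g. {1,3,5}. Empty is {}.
Answer: {3,4,5,6,7,9}

Derivation:
Constraint 1 (W != Y) on D(W)={4,6,7,9} D(Y)={5,6,7}: no change
Constraint 2 (Y < W) on D(Y)={5,6,7} D(W)={4,6,7,9}: W {4,6,7,9}->{6,7,9}
Constraint 3 (U != W) on D(U)={3,4,5,6,7,9} D(W)={6,7,9}: no change
So after constraint 3: D(U) = {3,4,5,6,7,9}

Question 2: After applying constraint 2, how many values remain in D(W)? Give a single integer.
Answer: 3

Derivation:
Constraint 1 (W != Y) on D(W)={4,6,7,9} D(Y)={5,6,7}: no change
Constraint 2 (Y < W) on D(Y)={5,6,7} D(W)={4,6,7,9}: W {4,6,7,9}->{6,7,9}
So after constraint 2: D(W)={6,7,9}, size = 3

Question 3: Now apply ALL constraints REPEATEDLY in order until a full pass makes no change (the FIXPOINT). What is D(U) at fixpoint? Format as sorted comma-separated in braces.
Answer: {3,4,5,6,7,9}

Derivation:
pass 0 (initial): D(U)={3,4,5,6,7,9}
pass 1: W {4,6,7,9}->{6,7,9}
pass 2: no change
Fixpoint after 2 passes: D(U) = {3,4,5,6,7,9}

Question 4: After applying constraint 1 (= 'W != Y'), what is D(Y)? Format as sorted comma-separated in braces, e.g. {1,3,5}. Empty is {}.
Constraint 1 (W != Y) on D(W)={4,6,7,9} D(Y)={5,6,7}: no change
So after constraint 1: D(Y) = {5,6,7}

Answer: {5,6,7}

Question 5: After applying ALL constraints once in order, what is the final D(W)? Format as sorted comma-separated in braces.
Answer: {6,7,9}

Derivation:
Constraint 1 (W != Y) on D(W)={4,6,7,9} D(Y)={5,6,7}: no change
Constraint 2 (Y < W) on D(Y)={5,6,7} D(W)={4,6,7,9}: W {4,6,7,9}->{6,7,9}
Constraint 3 (U != W) on D(U)={3,4,5,6,7,9} D(W)={6,7,9}: no change
So after all 3 constraints: D(W) = {6,7,9}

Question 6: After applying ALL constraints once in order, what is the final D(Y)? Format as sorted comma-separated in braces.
Constraint 1 (W != Y) on D(W)={4,6,7,9} D(Y)={5,6,7}: no change
Constraint 2 (Y < W) on D(Y)={5,6,7} D(W)={4,6,7,9}: W {4,6,7,9}->{6,7,9}
Constraint 3 (U != W) on D(U)={3,4,5,6,7,9} D(W)={6,7,9}: no change
So after all 3 constraints: D(Y) = {5,6,7}

Answer: {5,6,7}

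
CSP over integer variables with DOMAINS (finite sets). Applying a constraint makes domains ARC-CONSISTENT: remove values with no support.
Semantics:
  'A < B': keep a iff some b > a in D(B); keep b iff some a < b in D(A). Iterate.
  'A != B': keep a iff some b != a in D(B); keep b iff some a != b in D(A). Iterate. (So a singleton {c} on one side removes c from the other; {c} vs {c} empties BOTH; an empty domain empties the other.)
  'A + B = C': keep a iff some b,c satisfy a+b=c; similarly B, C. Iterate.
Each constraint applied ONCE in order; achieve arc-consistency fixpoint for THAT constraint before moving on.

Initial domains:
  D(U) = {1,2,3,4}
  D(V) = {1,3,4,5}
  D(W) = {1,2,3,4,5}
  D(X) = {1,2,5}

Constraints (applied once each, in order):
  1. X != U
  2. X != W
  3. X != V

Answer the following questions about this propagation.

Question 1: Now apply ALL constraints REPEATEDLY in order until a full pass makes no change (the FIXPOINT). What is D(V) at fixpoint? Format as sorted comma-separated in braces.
pass 0 (initial): D(V)={1,3,4,5}
pass 1: no change
Fixpoint after 1 passes: D(V) = {1,3,4,5}

Answer: {1,3,4,5}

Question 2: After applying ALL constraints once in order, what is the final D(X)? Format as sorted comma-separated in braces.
Constraint 1 (X != U) on D(X)={1,2,5} D(U)={1,2,3,4}: no change
Constraint 2 (X != W) on D(X)={1,2,5} D(W)={1,2,3,4,5}: no change
Constraint 3 (X != V) on D(X)={1,2,5} D(V)={1,3,4,5}: no change
So after all 3 constraints: D(X) = {1,2,5}

Answer: {1,2,5}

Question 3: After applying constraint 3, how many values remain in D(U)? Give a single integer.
Answer: 4

Derivation:
Constraint 1 (X != U) on D(X)={1,2,5} D(U)={1,2,3,4}: no change
Constraint 2 (X != W) on D(X)={1,2,5} D(W)={1,2,3,4,5}: no change
Constraint 3 (X != V) on D(X)={1,2,5} D(V)={1,3,4,5}: no change
So after constraint 3: D(U)={1,2,3,4}, size = 4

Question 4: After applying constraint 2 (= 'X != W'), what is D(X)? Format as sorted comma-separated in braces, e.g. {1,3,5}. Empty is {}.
Answer: {1,2,5}

Derivation:
Constraint 1 (X != U) on D(X)={1,2,5} D(U)={1,2,3,4}: no change
Constraint 2 (X != W) on D(X)={1,2,5} D(W)={1,2,3,4,5}: no change
So after constraint 2: D(X) = {1,2,5}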